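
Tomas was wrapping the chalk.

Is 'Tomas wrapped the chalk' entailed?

no

'was wrapping' is progressive; for an accomplishment like 'wrap the chalk', it doesn't entail completion.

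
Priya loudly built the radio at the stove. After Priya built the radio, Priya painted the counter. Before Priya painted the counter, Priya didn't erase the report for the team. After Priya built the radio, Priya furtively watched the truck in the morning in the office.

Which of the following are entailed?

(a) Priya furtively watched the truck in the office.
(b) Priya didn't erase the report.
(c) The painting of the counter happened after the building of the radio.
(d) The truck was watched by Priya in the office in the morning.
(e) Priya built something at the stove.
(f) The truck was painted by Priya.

(a) Entailed — every conjunct here is already in the original watching event.
(b) Not entailed — dropping 'for the team' under negation is not valid — the original leaves open that Priya erased the report some other way.
(c) Entailed — the narrative places the building before the painting.
(d) Entailed — the original entails any weakening of itself; this just drops 'furtively'.
(e) Entailed — the original entails any weakening of itself; this just drops 'loudly' and generalizes the patient.
(f) Not entailed — Priya painted the counter, not the truck; the truck belongs to the watching event.

(a), (c), (d), (e)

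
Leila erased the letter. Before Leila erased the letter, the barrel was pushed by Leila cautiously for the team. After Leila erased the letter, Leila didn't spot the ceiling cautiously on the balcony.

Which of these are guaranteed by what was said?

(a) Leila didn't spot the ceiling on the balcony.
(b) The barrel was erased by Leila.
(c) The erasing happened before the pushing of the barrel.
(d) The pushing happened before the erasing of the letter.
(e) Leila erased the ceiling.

(d)

(a) Not entailed — dropping 'cautiously' under negation is not valid — the original leaves open that Leila spotted the ceiling some other way.
(b) Not entailed — Leila erased the letter, not the barrel; the barrel belongs to the pushing event.
(c) Not entailed — the narrative places the pushing before the erasing, not after.
(d) Entailed — the narrative places the pushing before the erasing.
(e) Not entailed — Leila erased the letter, not the ceiling; the ceiling belongs to the spotting event.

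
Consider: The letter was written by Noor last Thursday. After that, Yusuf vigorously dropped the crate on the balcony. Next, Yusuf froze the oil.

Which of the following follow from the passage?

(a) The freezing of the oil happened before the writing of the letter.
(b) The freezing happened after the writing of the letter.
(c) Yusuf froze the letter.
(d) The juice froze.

(b)

(a) Not entailed — the narrative places the writing before the freezing, not after.
(b) Entailed — the narrative places the writing before the freezing.
(c) Not entailed — Yusuf froze the oil, not the letter; the letter belongs to the writing event.
(d) Not entailed — the oil is what froze, not the juice.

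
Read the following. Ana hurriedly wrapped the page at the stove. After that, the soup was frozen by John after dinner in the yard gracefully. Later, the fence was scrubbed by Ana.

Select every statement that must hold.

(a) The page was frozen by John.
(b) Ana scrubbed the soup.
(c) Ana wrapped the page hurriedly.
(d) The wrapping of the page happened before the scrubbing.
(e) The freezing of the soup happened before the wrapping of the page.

(a) Not entailed — John froze the soup, not the page; the page belongs to the wrapping event.
(b) Not entailed — Ana scrubbed the fence, not the soup; the soup belongs to the freezing event.
(c) Entailed — dropping 'at the stove' leaves a sub-description the original still satisfies.
(d) Entailed — the narrative places the wrapping before the scrubbing.
(e) Not entailed — the narrative places the wrapping before the freezing, not after.

(c), (d)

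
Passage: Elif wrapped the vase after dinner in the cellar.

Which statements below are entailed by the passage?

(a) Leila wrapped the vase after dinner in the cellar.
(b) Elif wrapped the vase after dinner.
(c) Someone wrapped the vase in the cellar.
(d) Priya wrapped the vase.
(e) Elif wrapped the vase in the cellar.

(a) Not entailed — the passage has Elif wrapping the vase, not Leila.
(b) Entailed — every conjunct here is already in the original wrapping event.
(c) Entailed — this follows by dropping conjuncts from the wrapping event's description.
(d) Not entailed — the passage has Elif wrapping the vase, not Priya.
(e) Entailed — dropping 'after dinner' leaves a sub-description the original still satisfies.

(b), (c), (e)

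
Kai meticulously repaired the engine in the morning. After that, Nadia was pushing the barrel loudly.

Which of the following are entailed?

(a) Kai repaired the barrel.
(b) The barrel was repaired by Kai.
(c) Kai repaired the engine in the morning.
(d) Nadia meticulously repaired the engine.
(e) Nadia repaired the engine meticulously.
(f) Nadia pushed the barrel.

(c), (f)

(a) Not entailed — Kai repaired the engine, not the barrel; the barrel belongs to the pushing event.
(b) Not entailed — Kai repaired the engine, not the barrel; the barrel belongs to the pushing event.
(c) Entailed — every conjunct here is already in the original repairing event.
(d) Not entailed — the passage has Kai repairing the engine, not Nadia.
(e) Not entailed — the passage has Kai repairing the engine, not Nadia.
(f) Entailed — 'push' is an activity; 'was pushing' entails that some pushing happened, so 'pushed' holds.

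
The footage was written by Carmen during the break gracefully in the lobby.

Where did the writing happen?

in the lobby

'in the lobby' marks the location of the writing event.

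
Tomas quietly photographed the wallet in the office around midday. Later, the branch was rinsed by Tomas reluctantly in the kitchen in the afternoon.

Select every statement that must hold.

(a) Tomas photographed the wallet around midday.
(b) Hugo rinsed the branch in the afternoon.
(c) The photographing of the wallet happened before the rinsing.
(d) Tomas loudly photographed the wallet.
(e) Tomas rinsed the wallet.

(a) Entailed — dropping 'in the office', 'quietly' leaves a sub-description the original still satisfies.
(b) Not entailed — the passage has Tomas rinsing the branch, not Hugo.
(c) Entailed — the narrative places the photographing before the rinsing.
(d) Not entailed — 'loudly' adds a manner not in (and inconsistent with) the original.
(e) Not entailed — Tomas rinsed the branch, not the wallet; the wallet belongs to the photographing event.

(a), (c)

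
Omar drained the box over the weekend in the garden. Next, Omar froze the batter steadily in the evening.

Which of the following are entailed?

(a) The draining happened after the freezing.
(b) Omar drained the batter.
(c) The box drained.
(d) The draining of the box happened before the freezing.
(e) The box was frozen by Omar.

(c), (d)

(a) Not entailed — the narrative places the draining before the freezing, not after.
(b) Not entailed — Omar drained the box, not the batter; the batter belongs to the freezing event.
(c) Entailed — 'Omar drained the box' is causative; it entails the inchoative 'the box drained'.
(d) Entailed — the narrative places the draining before the freezing.
(e) Not entailed — Omar froze the batter, not the box; the box belongs to the draining event.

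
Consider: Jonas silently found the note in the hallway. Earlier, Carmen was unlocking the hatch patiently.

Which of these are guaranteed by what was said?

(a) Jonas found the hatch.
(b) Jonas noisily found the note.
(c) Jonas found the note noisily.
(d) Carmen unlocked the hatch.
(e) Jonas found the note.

(e)

(a) Not entailed — Jonas found the note, not the hatch; the hatch belongs to the unlocking event.
(b) Not entailed — 'noisily' adds a manner not in (and inconsistent with) the original.
(c) Not entailed — 'noisily' adds a manner not in (and inconsistent with) the original.
(d) Not entailed — 'was unlocking' is progressive on an accomplishment; it does not entail the completed 'unlocked'.
(e) Entailed — every conjunct here is already in the original finding event.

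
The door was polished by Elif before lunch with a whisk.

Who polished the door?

Elif

'Elif' marks the agent of the polishing event.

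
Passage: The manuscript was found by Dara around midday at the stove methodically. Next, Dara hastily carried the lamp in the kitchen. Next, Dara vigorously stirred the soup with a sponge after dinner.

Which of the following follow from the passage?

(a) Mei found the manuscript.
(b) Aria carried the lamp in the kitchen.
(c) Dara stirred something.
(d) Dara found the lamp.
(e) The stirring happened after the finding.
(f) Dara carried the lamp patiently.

(a) Not entailed — the passage has Dara finding the manuscript, not Mei.
(b) Not entailed — the passage has Dara carrying the lamp, not Aria.
(c) Entailed — dropping 'with a sponge', 'after dinner', 'vigorously' and generalizing the patient leaves a sub-description the original still satisfies.
(d) Not entailed — Dara found the manuscript, not the lamp; the lamp belongs to the carrying event.
(e) Entailed — the narrative places the finding before the stirring.
(f) Not entailed — 'patiently' adds a manner not in (and inconsistent with) the original.

(c), (e)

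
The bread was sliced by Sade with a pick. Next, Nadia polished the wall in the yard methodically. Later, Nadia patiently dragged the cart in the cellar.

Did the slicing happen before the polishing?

yes

The narrative orders the slicing before the polishing.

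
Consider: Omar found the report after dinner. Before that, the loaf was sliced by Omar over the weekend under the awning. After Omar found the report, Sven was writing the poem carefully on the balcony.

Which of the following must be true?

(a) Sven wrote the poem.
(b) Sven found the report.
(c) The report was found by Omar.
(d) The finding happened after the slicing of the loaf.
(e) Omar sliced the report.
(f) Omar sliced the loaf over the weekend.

(c), (d), (f)

(a) Not entailed — 'was writing' is progressive on an accomplishment; it does not entail the completed 'wrote'.
(b) Not entailed — the passage has Omar finding the report, not Sven.
(c) Entailed — the original entails any weakening of itself; this just drops 'after dinner'.
(d) Entailed — the narrative places the slicing before the finding.
(e) Not entailed — Omar sliced the loaf, not the report; the report belongs to the finding event.
(f) Entailed — this follows by dropping conjuncts from the slicing event's description.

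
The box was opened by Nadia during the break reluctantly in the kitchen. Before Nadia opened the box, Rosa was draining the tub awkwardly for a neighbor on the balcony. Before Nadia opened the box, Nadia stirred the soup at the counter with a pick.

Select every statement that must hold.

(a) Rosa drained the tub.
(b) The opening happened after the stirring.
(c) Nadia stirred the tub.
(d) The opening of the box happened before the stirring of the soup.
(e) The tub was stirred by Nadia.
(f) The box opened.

(b), (f)

(a) Not entailed — 'was draining' is progressive on an accomplishment; it does not entail the completed 'drained'.
(b) Entailed — the narrative places the stirring before the opening.
(c) Not entailed — Nadia stirred the soup, not the tub; the tub belongs to the draining event.
(d) Not entailed — the narrative places the stirring before the opening, not after.
(e) Not entailed — Nadia stirred the soup, not the tub; the tub belongs to the draining event.
(f) Entailed — 'Nadia opened the box' is causative; it entails the inchoative 'the box opened'.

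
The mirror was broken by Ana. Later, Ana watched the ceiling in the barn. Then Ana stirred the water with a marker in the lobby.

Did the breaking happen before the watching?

The narrative orders the breaking before the watching.

yes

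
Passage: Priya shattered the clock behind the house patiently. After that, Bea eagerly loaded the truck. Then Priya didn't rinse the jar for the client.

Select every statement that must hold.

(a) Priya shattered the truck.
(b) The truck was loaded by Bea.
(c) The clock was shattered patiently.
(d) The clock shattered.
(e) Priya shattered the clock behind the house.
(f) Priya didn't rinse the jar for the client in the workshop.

(a) Not entailed — Priya shattered the clock, not the truck; the truck belongs to the loading event.
(b) Entailed — every conjunct here is already in the original loading event.
(c) Entailed — the original entails any weakening of itself; this just drops 'behind the house' and generalizes the agent.
(d) Entailed — 'Priya shattered the clock' is causative; it entails the inchoative 'the clock shattered'.
(e) Entailed — every conjunct here is already in the original shattering event.
(f) Entailed — under negation, adding a further restriction is entailed: if no such rinsing event occurred, none occurred in the workshop either.

(b), (c), (d), (e), (f)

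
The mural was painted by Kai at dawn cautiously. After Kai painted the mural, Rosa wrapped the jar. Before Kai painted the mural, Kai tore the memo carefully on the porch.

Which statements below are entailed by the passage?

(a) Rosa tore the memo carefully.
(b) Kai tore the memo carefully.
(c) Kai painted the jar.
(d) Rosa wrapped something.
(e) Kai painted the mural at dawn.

(a) Not entailed — the passage has Kai tearing the memo, not Rosa.
(b) Entailed — every conjunct here is already in the original tearing event.
(c) Not entailed — Kai painted the mural, not the jar; the jar belongs to the wrapping event.
(d) Entailed — the original entails any weakening of itself; this just generalizes the patient.
(e) Entailed — every conjunct here is already in the original painting event.

(b), (d), (e)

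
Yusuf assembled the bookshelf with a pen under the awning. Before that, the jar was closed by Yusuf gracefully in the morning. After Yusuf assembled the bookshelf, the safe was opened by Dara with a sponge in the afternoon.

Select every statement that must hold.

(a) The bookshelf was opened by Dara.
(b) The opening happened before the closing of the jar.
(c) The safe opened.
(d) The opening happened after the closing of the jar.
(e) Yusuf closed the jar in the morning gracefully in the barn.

(a) Not entailed — Dara opened the safe, not the bookshelf; the bookshelf belongs to the assembling event.
(b) Not entailed — the narrative places the closing before the opening, not after.
(c) Entailed — 'Dara opened the safe' is causative; it entails the inchoative 'the safe opened'.
(d) Entailed — the narrative places the closing before the opening.
(e) Not entailed — 'in the barn' adds information not in the original event.

(c), (d)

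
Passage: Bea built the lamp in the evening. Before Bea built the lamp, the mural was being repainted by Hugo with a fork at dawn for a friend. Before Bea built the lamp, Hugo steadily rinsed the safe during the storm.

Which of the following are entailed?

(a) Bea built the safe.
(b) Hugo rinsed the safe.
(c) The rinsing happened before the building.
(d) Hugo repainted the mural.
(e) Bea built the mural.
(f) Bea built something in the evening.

(b), (c), (f)

(a) Not entailed — Bea built the lamp, not the safe; the safe belongs to the rinsing event.
(b) Entailed — every conjunct here is already in the original rinsing event.
(c) Entailed — the narrative places the rinsing before the building.
(d) Not entailed — 'was repainting' is progressive on an accomplishment; it does not entail the completed 'repainted'.
(e) Not entailed — Bea built the lamp, not the mural; the mural belongs to the repainting event.
(f) Entailed — every conjunct here is already in the original building event.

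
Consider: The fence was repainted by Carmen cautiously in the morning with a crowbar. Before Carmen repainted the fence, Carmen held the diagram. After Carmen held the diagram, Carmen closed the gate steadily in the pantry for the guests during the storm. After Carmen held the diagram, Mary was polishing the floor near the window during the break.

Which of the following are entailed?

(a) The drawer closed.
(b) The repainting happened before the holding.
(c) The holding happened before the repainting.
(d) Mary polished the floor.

(c), (d)

(a) Not entailed — the gate is what closed, not the drawer.
(b) Not entailed — the narrative places the holding before the repainting, not after.
(c) Entailed — the narrative places the holding before the repainting.
(d) Entailed — 'polish' is an activity; 'was polishing' entails that some polishing happened, so 'polished' holds.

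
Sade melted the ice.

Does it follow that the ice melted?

yes

'Sade melted the ice' is the causative; it entails the inchoative 'the ice melted'.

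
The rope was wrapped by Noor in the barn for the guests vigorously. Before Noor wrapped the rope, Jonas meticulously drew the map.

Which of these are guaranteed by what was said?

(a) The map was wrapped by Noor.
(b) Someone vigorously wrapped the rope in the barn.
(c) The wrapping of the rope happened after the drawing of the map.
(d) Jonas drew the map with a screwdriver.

(b), (c)

(a) Not entailed — Noor wrapped the rope, not the map; the map belongs to the drawing event.
(b) Entailed — this follows by dropping conjuncts from the wrapping event's description.
(c) Entailed — the narrative places the drawing before the wrapping.
(d) Not entailed — 'with a screwdriver' adds information not in the original event.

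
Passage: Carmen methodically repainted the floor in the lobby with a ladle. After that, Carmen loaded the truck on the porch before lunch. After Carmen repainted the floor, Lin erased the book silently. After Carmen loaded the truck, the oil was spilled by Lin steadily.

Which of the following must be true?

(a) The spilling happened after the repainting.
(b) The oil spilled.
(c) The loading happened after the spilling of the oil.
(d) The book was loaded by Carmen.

(a) Entailed — the narrative places the repainting before the spilling.
(b) Entailed — 'Lin spilled the oil' is causative; it entails the inchoative 'the oil spilled'.
(c) Not entailed — the narrative places the loading before the spilling, not after.
(d) Not entailed — Carmen loaded the truck, not the book; the book belongs to the erasing event.

(a), (b)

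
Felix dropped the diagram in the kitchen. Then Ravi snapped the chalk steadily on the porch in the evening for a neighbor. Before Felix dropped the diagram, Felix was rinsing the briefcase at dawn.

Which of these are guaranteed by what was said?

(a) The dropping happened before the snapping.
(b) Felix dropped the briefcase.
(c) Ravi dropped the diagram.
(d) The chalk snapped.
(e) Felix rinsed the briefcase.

(a) Entailed — the narrative places the dropping before the snapping.
(b) Not entailed — Felix dropped the diagram, not the briefcase; the briefcase belongs to the rinsing event.
(c) Not entailed — the passage has Felix dropping the diagram, not Ravi.
(d) Entailed — 'Ravi snapped the chalk' is causative; it entails the inchoative 'the chalk snapped'.
(e) Entailed — 'rinse' is an activity; 'was rinsing' entails that some rinsing happened, so 'rinsed' holds.

(a), (d), (e)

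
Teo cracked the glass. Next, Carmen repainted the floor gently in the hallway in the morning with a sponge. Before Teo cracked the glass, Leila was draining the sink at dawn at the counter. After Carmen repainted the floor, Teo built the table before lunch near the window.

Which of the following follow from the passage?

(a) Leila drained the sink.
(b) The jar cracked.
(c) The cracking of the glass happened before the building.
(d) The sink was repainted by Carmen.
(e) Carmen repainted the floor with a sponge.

(c), (e)

(a) Not entailed — 'was draining' is progressive on an accomplishment; it does not entail the completed 'drained'.
(b) Not entailed — the glass is what cracked, not the jar.
(c) Entailed — the narrative places the cracking before the building.
(d) Not entailed — Carmen repainted the floor, not the sink; the sink belongs to the draining event.
(e) Entailed — the original entails any weakening of itself; this just drops 'in the hallway', 'gently', 'in the morning'.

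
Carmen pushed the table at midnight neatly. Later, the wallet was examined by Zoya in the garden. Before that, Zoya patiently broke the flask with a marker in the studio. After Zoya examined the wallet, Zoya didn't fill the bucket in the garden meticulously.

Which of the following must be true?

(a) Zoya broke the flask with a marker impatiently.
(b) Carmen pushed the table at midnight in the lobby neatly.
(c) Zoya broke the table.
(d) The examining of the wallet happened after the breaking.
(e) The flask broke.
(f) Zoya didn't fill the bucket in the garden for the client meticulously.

(a) Not entailed — 'impatiently' adds a manner not in (and inconsistent with) the original.
(b) Not entailed — 'in the lobby' adds information not in the original event.
(c) Not entailed — Zoya broke the flask, not the table; the table belongs to the pushing event.
(d) Entailed — the narrative places the breaking before the examining.
(e) Entailed — 'Zoya broke the flask' is causative; it entails the inchoative 'the flask broke'.
(f) Entailed — under negation, adding a further restriction is entailed: if no such filling event occurred, none occurred for the client either.

(d), (e), (f)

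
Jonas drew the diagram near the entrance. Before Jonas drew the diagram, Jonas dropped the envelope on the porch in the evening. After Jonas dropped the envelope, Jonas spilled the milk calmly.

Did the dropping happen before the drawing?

The narrative orders the dropping before the drawing.

yes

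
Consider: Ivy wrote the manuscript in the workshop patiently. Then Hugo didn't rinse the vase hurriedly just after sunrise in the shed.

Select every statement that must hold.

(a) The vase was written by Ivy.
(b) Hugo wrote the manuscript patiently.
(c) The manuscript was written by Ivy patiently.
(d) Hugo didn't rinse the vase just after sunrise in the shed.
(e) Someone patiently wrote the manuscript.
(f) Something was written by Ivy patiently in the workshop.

(c), (e), (f)

(a) Not entailed — Ivy wrote the manuscript, not the vase; the vase belongs to the rinsing event.
(b) Not entailed — the passage has Ivy writing the manuscript, not Hugo.
(c) Entailed — every conjunct here is already in the original writing event.
(d) Not entailed — dropping 'hurriedly' under negation is not valid — the original leaves open that Hugo rinsed the vase some other way.
(e) Entailed — the original entails any weakening of itself; this just drops 'in the workshop' and generalizes the agent.
(f) Entailed — the original entails any weakening of itself; this just generalizes the patient.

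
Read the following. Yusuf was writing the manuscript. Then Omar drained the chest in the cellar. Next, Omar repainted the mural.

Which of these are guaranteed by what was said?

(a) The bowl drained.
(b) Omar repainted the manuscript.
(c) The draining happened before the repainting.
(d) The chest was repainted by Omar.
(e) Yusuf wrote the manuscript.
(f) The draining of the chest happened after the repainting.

(c)

(a) Not entailed — the chest is what drained, not the bowl.
(b) Not entailed — Omar repainted the mural, not the manuscript; the manuscript belongs to the writing event.
(c) Entailed — the narrative places the draining before the repainting.
(d) Not entailed — Omar repainted the mural, not the chest; the chest belongs to the draining event.
(e) Not entailed — 'was writing' is progressive on an accomplishment; it does not entail the completed 'wrote'.
(f) Not entailed — the narrative places the draining before the repainting, not after.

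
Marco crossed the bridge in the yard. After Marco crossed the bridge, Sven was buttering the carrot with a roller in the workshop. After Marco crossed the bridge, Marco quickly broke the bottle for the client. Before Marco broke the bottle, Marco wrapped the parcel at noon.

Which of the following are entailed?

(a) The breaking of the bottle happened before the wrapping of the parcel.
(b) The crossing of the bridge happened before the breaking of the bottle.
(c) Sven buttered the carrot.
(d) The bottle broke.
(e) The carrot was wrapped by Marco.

(a) Not entailed — the narrative places the wrapping before the breaking, not after.
(b) Entailed — the narrative places the crossing before the breaking.
(c) Not entailed — 'was buttering' is progressive on an accomplishment; it does not entail the completed 'buttered'.
(d) Entailed — 'Marco broke the bottle' is causative; it entails the inchoative 'the bottle broke'.
(e) Not entailed — Marco wrapped the parcel, not the carrot; the carrot belongs to the buttering event.

(b), (d)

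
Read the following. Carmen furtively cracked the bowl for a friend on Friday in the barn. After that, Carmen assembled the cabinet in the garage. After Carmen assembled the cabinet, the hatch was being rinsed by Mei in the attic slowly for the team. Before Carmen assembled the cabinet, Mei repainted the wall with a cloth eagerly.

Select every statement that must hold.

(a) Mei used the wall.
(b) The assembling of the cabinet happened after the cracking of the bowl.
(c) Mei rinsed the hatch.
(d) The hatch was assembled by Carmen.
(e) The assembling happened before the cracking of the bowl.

(a) Not entailed — the wall is the patient, not an instrument — Mei used a cloth.
(b) Entailed — the narrative places the cracking before the assembling.
(c) Entailed — 'rinse' is an activity; 'was rinsing' entails that some rinsing happened, so 'rinsed' holds.
(d) Not entailed — Carmen assembled the cabinet, not the hatch; the hatch belongs to the rinsing event.
(e) Not entailed — the narrative places the cracking before the assembling, not after.

(b), (c)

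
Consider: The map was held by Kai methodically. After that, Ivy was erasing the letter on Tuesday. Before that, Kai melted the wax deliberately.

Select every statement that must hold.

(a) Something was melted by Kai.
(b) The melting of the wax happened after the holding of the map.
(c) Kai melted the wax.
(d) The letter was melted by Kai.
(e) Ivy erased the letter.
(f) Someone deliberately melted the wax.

(a) Entailed — this follows by dropping conjuncts from the melting event's description.
(b) Not entailed — the narrative doesn't order the holding relative to the melting.
(c) Entailed — dropping 'deliberately' leaves a sub-description the original still satisfies.
(d) Not entailed — Kai melted the wax, not the letter; the letter belongs to the erasing event.
(e) Not entailed — 'was erasing' is progressive on an accomplishment; it does not entail the completed 'erased'.
(f) Entailed — the original entails any weakening of itself; this just generalizes the agent.

(a), (c), (f)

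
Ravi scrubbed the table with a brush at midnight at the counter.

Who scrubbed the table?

'Ravi' marks the agent of the scrubbing event.

Ravi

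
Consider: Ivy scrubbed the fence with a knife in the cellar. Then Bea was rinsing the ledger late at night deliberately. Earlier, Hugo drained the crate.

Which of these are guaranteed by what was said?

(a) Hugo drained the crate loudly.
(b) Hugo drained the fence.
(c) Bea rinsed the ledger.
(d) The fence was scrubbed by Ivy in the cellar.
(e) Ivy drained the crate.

(a) Not entailed — 'loudly' adds information not in the original event.
(b) Not entailed — Hugo drained the crate, not the fence; the fence belongs to the scrubbing event.
(c) Entailed — 'rinse' is an activity; 'was rinsing' entails that some rinsing happened, so 'rinsed' holds.
(d) Entailed — every conjunct here is already in the original scrubbing event.
(e) Not entailed — the passage has Hugo draining the crate, not Ivy.

(c), (d)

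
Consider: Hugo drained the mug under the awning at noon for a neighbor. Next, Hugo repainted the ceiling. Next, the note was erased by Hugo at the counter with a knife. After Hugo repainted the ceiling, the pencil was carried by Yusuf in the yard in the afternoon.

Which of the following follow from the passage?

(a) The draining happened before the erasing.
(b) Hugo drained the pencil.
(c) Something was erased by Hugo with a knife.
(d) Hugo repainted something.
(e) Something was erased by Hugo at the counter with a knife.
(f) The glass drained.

(a), (c), (d), (e)

(a) Entailed — the narrative places the draining before the erasing.
(b) Not entailed — Hugo drained the mug, not the pencil; the pencil belongs to the carrying event.
(c) Entailed — this follows by dropping conjuncts from the erasing event's description.
(d) Entailed — every conjunct here is already in the original repainting event.
(e) Entailed — the original entails any weakening of itself; this just generalizes the patient.
(f) Not entailed — the mug is what drained, not the glass.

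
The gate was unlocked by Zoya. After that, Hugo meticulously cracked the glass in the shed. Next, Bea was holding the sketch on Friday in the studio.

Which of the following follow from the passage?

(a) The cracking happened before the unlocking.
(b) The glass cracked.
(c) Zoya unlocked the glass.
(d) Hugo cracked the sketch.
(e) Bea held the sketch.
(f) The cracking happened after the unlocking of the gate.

(a) Not entailed — the narrative places the unlocking before the cracking, not after.
(b) Entailed — 'Hugo cracked the glass' is causative; it entails the inchoative 'the glass cracked'.
(c) Not entailed — Zoya unlocked the gate, not the glass; the glass belongs to the cracking event.
(d) Not entailed — Hugo cracked the glass, not the sketch; the sketch belongs to the holding event.
(e) Entailed — 'hold' is an activity; 'was holding' entails that some holding happened, so 'held' holds.
(f) Entailed — the narrative places the unlocking before the cracking.

(b), (e), (f)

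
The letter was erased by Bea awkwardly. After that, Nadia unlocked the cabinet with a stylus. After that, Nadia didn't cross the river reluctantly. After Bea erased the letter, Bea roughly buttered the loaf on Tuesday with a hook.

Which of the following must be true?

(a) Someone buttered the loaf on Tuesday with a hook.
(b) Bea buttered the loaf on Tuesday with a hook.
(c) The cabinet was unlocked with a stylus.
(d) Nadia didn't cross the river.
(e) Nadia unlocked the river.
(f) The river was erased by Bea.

(a) Entailed — this follows by dropping conjuncts from the buttering event's description.
(b) Entailed — the original entails any weakening of itself; this just drops 'roughly'.
(c) Entailed — generalizing the agent leaves a sub-description the original still satisfies.
(d) Not entailed — dropping 'reluctantly' under negation is not valid — the original leaves open that Nadia crossed the river some other way.
(e) Not entailed — Nadia unlocked the cabinet, not the river; the river belongs to the crossing event.
(f) Not entailed — Bea erased the letter, not the river; the river belongs to the crossing event.

(a), (b), (c)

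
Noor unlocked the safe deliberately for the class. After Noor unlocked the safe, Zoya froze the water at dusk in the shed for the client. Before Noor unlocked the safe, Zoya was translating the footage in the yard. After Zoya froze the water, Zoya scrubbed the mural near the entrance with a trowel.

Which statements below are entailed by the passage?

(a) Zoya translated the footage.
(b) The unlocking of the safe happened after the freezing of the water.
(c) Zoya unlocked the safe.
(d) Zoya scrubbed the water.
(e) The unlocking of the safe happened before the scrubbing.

(e)

(a) Not entailed — 'was translating' is progressive on an accomplishment; it does not entail the completed 'translated'.
(b) Not entailed — the narrative places the unlocking before the freezing, not after.
(c) Not entailed — the passage has Noor unlocking the safe, not Zoya.
(d) Not entailed — Zoya scrubbed the mural, not the water; the water belongs to the freezing event.
(e) Entailed — the narrative places the unlocking before the scrubbing.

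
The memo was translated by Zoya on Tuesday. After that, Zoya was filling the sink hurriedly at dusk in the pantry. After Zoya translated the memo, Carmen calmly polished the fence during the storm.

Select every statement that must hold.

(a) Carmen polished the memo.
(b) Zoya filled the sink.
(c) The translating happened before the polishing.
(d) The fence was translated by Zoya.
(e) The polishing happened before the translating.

(a) Not entailed — Carmen polished the fence, not the memo; the memo belongs to the translating event.
(b) Not entailed — 'was filling' is progressive on an accomplishment; it does not entail the completed 'filled'.
(c) Entailed — the narrative places the translating before the polishing.
(d) Not entailed — Zoya translated the memo, not the fence; the fence belongs to the polishing event.
(e) Not entailed — the narrative places the translating before the polishing, not after.

(c)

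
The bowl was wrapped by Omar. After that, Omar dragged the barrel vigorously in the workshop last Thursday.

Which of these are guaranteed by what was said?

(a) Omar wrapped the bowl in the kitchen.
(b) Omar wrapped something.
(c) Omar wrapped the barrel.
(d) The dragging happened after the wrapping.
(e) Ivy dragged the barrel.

(a) Not entailed — 'in the kitchen' adds information not in the original event.
(b) Entailed — every conjunct here is already in the original wrapping event.
(c) Not entailed — Omar wrapped the bowl, not the barrel; the barrel belongs to the dragging event.
(d) Entailed — the narrative places the wrapping before the dragging.
(e) Not entailed — the passage has Omar dragging the barrel, not Ivy.

(b), (d)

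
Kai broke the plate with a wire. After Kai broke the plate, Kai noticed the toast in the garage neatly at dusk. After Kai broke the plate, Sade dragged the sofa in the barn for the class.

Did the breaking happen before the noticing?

The narrative orders the breaking before the noticing.

yes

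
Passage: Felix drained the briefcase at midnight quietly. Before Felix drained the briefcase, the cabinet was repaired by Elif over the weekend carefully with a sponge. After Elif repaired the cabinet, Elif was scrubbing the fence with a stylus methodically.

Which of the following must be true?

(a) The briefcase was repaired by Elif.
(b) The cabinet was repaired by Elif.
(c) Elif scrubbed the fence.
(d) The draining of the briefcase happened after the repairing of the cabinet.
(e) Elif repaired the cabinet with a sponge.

(a) Not entailed — Elif repaired the cabinet, not the briefcase; the briefcase belongs to the draining event.
(b) Entailed — this follows by dropping conjuncts from the repairing event's description.
(c) Entailed — 'scrub' is an activity; 'was scrubbing' entails that some scrubbing happened, so 'scrubbed' holds.
(d) Entailed — the narrative places the repairing before the draining.
(e) Entailed — dropping 'over the weekend', 'carefully' leaves a sub-description the original still satisfies.

(b), (c), (d), (e)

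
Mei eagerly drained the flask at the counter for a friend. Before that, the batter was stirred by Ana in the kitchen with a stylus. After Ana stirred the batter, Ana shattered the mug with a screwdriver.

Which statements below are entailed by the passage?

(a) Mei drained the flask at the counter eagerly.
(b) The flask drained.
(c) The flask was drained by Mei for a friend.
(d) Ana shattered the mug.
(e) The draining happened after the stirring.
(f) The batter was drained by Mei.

(a), (b), (c), (d), (e)

(a) Entailed — the original entails any weakening of itself; this just drops 'for a friend'.
(b) Entailed — 'Mei drained the flask' is causative; it entails the inchoative 'the flask drained'.
(c) Entailed — the original entails any weakening of itself; this just drops 'eagerly', 'at the counter'.
(d) Entailed — every conjunct here is already in the original shattering event.
(e) Entailed — the narrative places the stirring before the draining.
(f) Not entailed — Mei drained the flask, not the batter; the batter belongs to the stirring event.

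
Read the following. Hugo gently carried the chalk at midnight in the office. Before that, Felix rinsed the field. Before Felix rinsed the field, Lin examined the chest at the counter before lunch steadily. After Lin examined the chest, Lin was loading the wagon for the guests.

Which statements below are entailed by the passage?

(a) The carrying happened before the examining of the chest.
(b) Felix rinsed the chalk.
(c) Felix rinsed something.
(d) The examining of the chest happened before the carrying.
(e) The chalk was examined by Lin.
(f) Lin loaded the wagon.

(c), (d)

(a) Not entailed — the narrative places the examining before the carrying, not after.
(b) Not entailed — Felix rinsed the field, not the chalk; the chalk belongs to the carrying event.
(c) Entailed — this follows by dropping conjuncts from the rinsing event's description.
(d) Entailed — the narrative places the examining before the carrying.
(e) Not entailed — Lin examined the chest, not the chalk; the chalk belongs to the carrying event.
(f) Not entailed — 'was loading' is progressive on an accomplishment; it does not entail the completed 'loaded'.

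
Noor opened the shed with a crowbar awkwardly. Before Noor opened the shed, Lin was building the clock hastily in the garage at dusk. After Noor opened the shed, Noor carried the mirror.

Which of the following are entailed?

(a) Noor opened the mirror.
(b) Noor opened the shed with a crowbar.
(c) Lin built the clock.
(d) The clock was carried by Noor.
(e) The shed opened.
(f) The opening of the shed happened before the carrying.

(a) Not entailed — Noor opened the shed, not the mirror; the mirror belongs to the carrying event.
(b) Entailed — dropping 'awkwardly' leaves a sub-description the original still satisfies.
(c) Not entailed — 'was building' is progressive on an accomplishment; it does not entail the completed 'built'.
(d) Not entailed — Noor carried the mirror, not the clock; the clock belongs to the building event.
(e) Entailed — 'Noor opened the shed' is causative; it entails the inchoative 'the shed opened'.
(f) Entailed — the narrative places the opening before the carrying.

(b), (e), (f)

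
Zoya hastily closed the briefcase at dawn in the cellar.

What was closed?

'the briefcase' marks the patient of the closing event.

the briefcase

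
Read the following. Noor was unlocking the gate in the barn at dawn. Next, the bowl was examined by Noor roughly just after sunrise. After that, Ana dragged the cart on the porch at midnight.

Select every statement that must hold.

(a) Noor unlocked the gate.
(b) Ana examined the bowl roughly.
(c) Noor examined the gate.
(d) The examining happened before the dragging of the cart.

(a) Not entailed — 'was unlocking' is progressive on an accomplishment; it does not entail the completed 'unlocked'.
(b) Not entailed — the passage has Noor examining the bowl, not Ana.
(c) Not entailed — Noor examined the bowl, not the gate; the gate belongs to the unlocking event.
(d) Entailed — the narrative places the examining before the dragging.

(d)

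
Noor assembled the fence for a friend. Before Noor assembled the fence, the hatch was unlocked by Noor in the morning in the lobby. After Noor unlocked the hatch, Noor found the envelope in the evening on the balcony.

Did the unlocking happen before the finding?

The narrative orders the unlocking before the finding.

yes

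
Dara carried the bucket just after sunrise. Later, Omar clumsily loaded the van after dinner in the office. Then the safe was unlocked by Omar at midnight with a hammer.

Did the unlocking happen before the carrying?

The narrative orders the carrying before the unlocking.

no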